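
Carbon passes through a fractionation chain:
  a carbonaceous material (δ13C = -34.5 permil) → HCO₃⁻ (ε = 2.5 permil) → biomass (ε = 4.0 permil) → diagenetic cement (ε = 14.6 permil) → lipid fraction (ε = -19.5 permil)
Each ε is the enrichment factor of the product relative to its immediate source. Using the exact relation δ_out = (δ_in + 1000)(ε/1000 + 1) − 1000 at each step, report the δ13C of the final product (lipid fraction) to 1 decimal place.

-33.3 permil

step 1: δ = (-34.50 + 1000)·(2.5/1000 + 1) − 1000 = -32.09 permil
step 2: δ = (-32.09 + 1000)·(4.0/1000 + 1) − 1000 = -28.21 permil
step 3: δ = (-28.21 + 1000)·(14.6/1000 + 1) − 1000 = -14.03 permil
step 4: δ = (-14.03 + 1000)·(-19.5/1000 + 1) − 1000 = -33.25 permil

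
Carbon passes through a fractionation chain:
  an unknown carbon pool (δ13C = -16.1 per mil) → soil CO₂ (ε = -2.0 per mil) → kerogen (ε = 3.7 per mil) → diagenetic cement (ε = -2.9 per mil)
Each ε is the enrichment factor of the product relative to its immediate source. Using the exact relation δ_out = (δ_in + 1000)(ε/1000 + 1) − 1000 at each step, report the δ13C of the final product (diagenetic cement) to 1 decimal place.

-17.3 per mil

step 1: δ = (-16.10 + 1000)·(-2.0/1000 + 1) − 1000 = -18.07 per mil
step 2: δ = (-18.07 + 1000)·(3.7/1000 + 1) − 1000 = -14.43 per mil
step 3: δ = (-14.43 + 1000)·(-2.9/1000 + 1) − 1000 = -17.29 per mil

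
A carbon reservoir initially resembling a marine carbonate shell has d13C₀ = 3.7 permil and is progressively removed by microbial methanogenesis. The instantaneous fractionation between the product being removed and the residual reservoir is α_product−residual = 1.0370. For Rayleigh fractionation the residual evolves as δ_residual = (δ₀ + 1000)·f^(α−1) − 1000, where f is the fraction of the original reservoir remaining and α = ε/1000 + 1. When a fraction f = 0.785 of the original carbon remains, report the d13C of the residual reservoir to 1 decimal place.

-5.2 permil

Rayleigh residual: δ_res = (δ₀ + 1000)·f^(α−1) − 1000
α − 1 = 0.03700
f^(α−1) = 0.785^(0.03700) = 0.991083
δ_res = (3.7 + 1000) × 0.991083 − 1000 = 994.750 − 1000 = -5.25 permil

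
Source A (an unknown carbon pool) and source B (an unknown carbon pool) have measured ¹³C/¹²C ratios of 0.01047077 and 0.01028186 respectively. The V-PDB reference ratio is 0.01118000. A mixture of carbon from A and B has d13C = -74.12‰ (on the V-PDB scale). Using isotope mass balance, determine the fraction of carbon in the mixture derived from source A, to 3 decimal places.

δ_A = (0.01047077/0.01118000 − 1)×1000 = (0.936563 − 1)×1000 = -63.437‰
δ_B = (0.01028186/0.01118000 − 1)×1000 = (0.919665 − 1)×1000 = -80.335‰
f_A = (δ_mix − δ_B)/(δ_A − δ_B) = (-74.12 − (-80.335))/(-63.437 − (-80.335))
f_A = 6.215 / 16.897 = 0.3678

0.368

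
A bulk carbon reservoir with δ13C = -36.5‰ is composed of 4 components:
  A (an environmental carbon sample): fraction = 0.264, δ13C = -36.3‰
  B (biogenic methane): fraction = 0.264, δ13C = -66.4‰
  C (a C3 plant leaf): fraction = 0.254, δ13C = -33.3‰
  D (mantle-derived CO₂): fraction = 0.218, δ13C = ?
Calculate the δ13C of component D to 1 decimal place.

-4.3‰

Isotope mass balance: δ_bulk = Σ fᵢ·δᵢ.
-36.5 = 0.264×(-36.3) + 0.264×(-66.4) + 0.254×(-33.3) + 0.218×δ_D
0.218·δ_D = -36.5 − (-35.571) = -0.929
δ_D = -0.929 / 0.218 = -4.26‰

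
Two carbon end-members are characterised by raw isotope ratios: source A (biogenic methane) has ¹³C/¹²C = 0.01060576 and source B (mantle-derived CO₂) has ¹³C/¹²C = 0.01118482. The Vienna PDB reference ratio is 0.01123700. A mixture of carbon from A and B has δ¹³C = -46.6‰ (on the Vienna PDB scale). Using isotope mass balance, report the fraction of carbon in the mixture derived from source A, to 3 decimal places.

0.814

δ_A = (0.01060576/0.01123700 − 1)×1000 = (0.943825 − 1)×1000 = -56.175‰
δ_B = (0.01118482/0.01123700 − 1)×1000 = (0.995356 − 1)×1000 = -4.644‰
f_A = (δ_mix − δ_B)/(δ_A − δ_B) = (-46.6 − (-4.644))/(-56.175 − (-4.644))
f_A = -41.956 / -51.532 = 0.8142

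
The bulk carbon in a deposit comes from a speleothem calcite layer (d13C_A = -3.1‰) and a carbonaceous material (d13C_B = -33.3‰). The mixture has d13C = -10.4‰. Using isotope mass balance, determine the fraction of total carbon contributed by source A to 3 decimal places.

δ_mix = f_A·δ_A + (1 − f_A)·δ_B  ⇒  f_A = (δ_mix − δ_B)/(δ_A − δ_B)
f_A = (-10.4 − (-33.3)) / (-3.1 − (-33.3))
f_A = 22.9 / 30.2 = 0.7583

0.758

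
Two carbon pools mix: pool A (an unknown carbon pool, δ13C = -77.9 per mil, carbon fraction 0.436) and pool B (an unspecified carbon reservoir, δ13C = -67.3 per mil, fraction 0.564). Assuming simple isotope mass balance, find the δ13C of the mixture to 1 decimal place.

-71.9 per mil

δ_mix = f_A·δ_A + f_B·δ_B
δ_mix = 0.436 × (-77.9) + 0.564 × (-67.3)
δ_mix = -33.96 + -37.96 = -71.92 per mil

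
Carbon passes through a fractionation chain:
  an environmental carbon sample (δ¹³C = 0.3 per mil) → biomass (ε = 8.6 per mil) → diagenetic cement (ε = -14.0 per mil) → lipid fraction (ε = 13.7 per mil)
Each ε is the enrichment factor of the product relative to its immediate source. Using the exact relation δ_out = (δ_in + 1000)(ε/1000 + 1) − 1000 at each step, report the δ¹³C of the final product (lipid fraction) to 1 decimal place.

step 1: δ = (0.30 + 1000)·(8.6/1000 + 1) − 1000 = 8.90 per mil
step 2: δ = (8.90 + 1000)·(-14.0/1000 + 1) − 1000 = -5.22 per mil
step 3: δ = (-5.22 + 1000)·(13.7/1000 + 1) − 1000 = 8.41 per mil

8.4 per mil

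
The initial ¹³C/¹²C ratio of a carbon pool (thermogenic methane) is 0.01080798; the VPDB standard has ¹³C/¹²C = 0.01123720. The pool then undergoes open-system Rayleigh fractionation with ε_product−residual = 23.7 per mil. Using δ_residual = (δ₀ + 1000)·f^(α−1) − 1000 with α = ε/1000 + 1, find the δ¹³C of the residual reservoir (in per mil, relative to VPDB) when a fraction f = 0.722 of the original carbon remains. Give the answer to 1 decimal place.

δ₀ = (0.01080798/0.01123720 − 1)×1000 = (0.961804 − 1)×1000 = -38.196 per mil
α − 1 = ε/1000 = 0.0237
f^(α−1) = 0.722^(0.0237) = 0.992310
δ_res = (-38.196 + 1000) × 0.992310 − 1000 = 954.407 − 1000 = -45.59 per mil

-45.6 per mil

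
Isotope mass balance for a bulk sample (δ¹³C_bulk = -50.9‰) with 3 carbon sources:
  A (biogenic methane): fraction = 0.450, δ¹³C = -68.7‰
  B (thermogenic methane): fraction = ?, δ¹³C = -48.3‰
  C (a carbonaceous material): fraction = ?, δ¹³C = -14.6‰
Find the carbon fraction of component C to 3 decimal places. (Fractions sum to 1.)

0.195

Let f_C and f_B be the unknown fractions; fractions sum to 1 so f_C + f_B = 0.550.
Mass balance: Σ fᵢ·δᵢ = δ_bulk ⇒ f_C·(-14.6) + f_B·(-48.3) = -50.9 − (-30.915) = -19.985
Substitute f_B = 0.550 − f_C:
f_C·(-14.6 − -48.3) = -19.985 − 0.550×(-48.3) = 6.580
f_C = 6.580 / 33.7 = 0.1953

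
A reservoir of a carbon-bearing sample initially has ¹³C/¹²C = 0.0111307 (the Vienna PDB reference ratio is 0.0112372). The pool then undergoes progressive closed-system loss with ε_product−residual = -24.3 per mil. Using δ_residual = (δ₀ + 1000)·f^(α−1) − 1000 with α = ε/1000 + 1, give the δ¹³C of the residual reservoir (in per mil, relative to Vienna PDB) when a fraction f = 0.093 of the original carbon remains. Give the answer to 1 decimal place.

49.4 per mil

δ₀ = (0.0111307/0.0112372 − 1)×1000 = (0.990523 − 1)×1000 = -9.477 per mil
α − 1 = ε/1000 = -0.0243
f^(α−1) = 0.093^(-0.0243) = 1.059414
δ_res = (-9.477 + 1000) × 1.059414 − 1000 = 1049.374 − 1000 = 49.37 per mil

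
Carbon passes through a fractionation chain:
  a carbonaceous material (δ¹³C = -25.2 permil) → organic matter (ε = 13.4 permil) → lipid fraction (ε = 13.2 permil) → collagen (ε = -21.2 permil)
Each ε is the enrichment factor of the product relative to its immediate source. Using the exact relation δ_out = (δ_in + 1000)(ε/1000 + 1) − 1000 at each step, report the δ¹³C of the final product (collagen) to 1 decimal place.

step 1: δ = (-25.20 + 1000)·(13.4/1000 + 1) − 1000 = -12.14 permil
step 2: δ = (-12.14 + 1000)·(13.2/1000 + 1) − 1000 = 0.90 permil
step 3: δ = (0.90 + 1000)·(-21.2/1000 + 1) − 1000 = -20.32 permil

-20.3 permil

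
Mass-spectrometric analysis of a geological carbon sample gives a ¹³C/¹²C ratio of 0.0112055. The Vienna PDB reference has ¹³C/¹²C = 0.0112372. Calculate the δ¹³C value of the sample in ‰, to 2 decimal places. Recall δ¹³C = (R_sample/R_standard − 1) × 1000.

-2.82‰

δ¹³C = (R_sample / R_standard − 1) × 1000
R_sample / R_standard = 0.0112055 / 0.0112372 = 0.997179
δ¹³C = (0.997179 − 1) × 1000 = -2.821‰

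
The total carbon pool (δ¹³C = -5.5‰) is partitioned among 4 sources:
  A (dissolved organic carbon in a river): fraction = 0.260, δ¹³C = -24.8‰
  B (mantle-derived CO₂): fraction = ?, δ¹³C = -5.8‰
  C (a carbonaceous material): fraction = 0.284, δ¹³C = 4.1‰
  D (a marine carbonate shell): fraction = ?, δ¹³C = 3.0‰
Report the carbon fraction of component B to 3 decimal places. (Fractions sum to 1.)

Let f_B and f_D be the unknown fractions; fractions sum to 1 so f_B + f_D = 0.456.
Mass balance: Σ fᵢ·δᵢ = δ_bulk ⇒ f_B·(-5.8) + f_D·(3.0) = -5.5 − (-5.284) = -0.216
Substitute f_D = 0.456 − f_B:
f_B·(-5.8 − 3.0) = -0.216 − 0.456×(3.0) = -1.584
f_B = -1.584 / -8.8 = 0.1800

0.180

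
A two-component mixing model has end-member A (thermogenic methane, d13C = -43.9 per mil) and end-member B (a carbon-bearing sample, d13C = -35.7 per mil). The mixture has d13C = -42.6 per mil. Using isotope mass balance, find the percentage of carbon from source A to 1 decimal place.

84.1%

δ_mix = f_A·δ_A + (1 − f_A)·δ_B  ⇒  f_A = (δ_mix − δ_B)/(δ_A − δ_B)
f_A = (-42.6 − (-35.7)) / (-43.9 − (-35.7))
f_A = -6.9 / -8.2 = 0.8415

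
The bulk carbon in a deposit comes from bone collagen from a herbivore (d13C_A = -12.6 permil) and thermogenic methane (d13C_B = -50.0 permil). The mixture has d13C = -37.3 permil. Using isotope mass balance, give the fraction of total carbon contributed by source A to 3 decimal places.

0.340

δ_mix = f_A·δ_A + (1 − f_A)·δ_B  ⇒  f_A = (δ_mix − δ_B)/(δ_A − δ_B)
f_A = (-37.3 − (-50.0)) / (-12.6 − (-50.0))
f_A = 12.7 / 37.4 = 0.3396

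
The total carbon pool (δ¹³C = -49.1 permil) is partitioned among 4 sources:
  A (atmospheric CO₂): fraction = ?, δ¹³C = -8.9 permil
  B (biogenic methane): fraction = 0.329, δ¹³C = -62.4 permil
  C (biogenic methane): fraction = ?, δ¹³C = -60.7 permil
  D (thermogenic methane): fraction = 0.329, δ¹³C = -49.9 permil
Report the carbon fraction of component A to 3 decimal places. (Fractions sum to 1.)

Let f_A and f_C be the unknown fractions; fractions sum to 1 so f_A + f_C = 0.342.
Mass balance: Σ fᵢ·δᵢ = δ_bulk ⇒ f_A·(-8.9) + f_C·(-60.7) = -49.1 − (-36.947) = -12.153
Substitute f_C = 0.342 − f_A:
f_A·(-8.9 − -60.7) = -12.153 − 0.342×(-60.7) = 8.606
f_A = 8.606 / 51.8 = 0.1661

0.166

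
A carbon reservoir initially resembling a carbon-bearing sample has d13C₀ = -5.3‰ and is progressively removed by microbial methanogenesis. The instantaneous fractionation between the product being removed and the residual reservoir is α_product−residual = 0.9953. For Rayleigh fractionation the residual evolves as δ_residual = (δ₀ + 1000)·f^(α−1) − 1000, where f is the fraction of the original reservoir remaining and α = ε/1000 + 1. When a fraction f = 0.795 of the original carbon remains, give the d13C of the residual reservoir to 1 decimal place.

-4.2‰

Rayleigh residual: δ_res = (δ₀ + 1000)·f^(α−1) − 1000
α − 1 = -0.00470
f^(α−1) = 0.795^(-0.00470) = 1.001079
δ_res = (-5.3 + 1000) × 1.001079 − 1000 = 995.773 − 1000 = -4.23‰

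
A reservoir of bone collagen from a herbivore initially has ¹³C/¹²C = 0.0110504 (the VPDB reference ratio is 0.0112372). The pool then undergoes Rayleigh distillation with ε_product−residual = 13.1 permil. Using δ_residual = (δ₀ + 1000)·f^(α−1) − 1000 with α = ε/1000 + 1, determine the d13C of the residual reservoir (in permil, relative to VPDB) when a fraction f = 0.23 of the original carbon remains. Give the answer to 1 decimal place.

-35.4 permil

δ₀ = (0.0110504/0.0112372 − 1)×1000 = (0.983377 − 1)×1000 = -16.623 permil
α − 1 = ε/1000 = 0.0131
f^(α−1) = 0.23^(0.0131) = 0.980931
δ_res = (-16.623 + 1000) × 0.980931 − 1000 = 964.625 − 1000 = -35.37 permil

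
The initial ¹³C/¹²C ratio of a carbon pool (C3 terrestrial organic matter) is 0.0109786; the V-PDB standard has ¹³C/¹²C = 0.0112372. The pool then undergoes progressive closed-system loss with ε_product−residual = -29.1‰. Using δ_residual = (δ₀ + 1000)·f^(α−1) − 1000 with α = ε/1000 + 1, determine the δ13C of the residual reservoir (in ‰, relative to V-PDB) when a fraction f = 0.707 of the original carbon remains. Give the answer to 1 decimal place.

-13.1‰

δ₀ = (0.0109786/0.0112372 − 1)×1000 = (0.976987 − 1)×1000 = -23.013‰
α − 1 = ε/1000 = -0.0291
f^(α−1) = 0.707^(-0.0291) = 1.010141
δ_res = (-23.013 + 1000) × 1.010141 − 1000 = 986.895 − 1000 = -13.11‰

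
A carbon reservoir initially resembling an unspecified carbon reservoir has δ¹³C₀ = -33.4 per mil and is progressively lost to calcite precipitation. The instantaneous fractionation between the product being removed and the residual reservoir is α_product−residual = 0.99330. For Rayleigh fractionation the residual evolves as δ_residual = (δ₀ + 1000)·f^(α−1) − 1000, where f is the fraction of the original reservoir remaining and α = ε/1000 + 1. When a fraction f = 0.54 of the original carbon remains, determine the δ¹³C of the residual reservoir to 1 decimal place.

Rayleigh residual: δ_res = (δ₀ + 1000)·f^(α−1) − 1000
α − 1 = -0.00670
f^(α−1) = 0.54^(-0.00670) = 1.004137
δ_res = (-33.4 + 1000) × 1.004137 − 1000 = 970.599 − 1000 = -29.40 per mil

-29.4 per mil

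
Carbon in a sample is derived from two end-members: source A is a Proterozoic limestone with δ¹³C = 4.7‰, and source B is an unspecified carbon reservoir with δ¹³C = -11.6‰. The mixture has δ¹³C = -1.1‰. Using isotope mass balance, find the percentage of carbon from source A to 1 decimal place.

64.4%

δ_mix = f_A·δ_A + (1 − f_A)·δ_B  ⇒  f_A = (δ_mix − δ_B)/(δ_A − δ_B)
f_A = (-1.1 − (-11.6)) / (4.7 − (-11.6))
f_A = 10.5 / 16.3 = 0.6442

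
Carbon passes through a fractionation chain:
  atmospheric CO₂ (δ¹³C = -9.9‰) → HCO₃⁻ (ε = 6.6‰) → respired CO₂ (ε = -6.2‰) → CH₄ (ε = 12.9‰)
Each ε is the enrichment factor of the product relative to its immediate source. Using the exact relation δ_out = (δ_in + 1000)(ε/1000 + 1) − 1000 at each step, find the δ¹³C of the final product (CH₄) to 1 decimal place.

3.2‰

step 1: δ = (-9.90 + 1000)·(6.6/1000 + 1) − 1000 = -3.37‰
step 2: δ = (-3.37 + 1000)·(-6.2/1000 + 1) − 1000 = -9.54‰
step 3: δ = (-9.54 + 1000)·(12.9/1000 + 1) − 1000 = 3.23‰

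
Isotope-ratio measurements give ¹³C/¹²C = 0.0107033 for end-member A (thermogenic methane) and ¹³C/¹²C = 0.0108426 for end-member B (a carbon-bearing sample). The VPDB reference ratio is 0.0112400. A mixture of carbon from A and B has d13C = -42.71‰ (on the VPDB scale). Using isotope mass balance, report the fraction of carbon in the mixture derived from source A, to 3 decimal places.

0.593

δ_A = (0.0107033/0.0112400 − 1)×1000 = (0.952251 − 1)×1000 = -47.749‰
δ_B = (0.0108426/0.0112400 − 1)×1000 = (0.964644 − 1)×1000 = -35.356‰
f_A = (δ_mix − δ_B)/(δ_A − δ_B) = (-42.71 − (-35.356))/(-47.749 − (-35.356))
f_A = -7.354 / -12.393 = 0.5934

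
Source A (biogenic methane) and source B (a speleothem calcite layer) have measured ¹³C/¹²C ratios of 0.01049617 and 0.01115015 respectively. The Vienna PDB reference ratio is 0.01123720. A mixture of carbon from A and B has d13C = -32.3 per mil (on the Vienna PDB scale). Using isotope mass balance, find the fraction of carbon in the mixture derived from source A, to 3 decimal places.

δ_A = (0.01049617/0.01123720 − 1)×1000 = (0.934056 − 1)×1000 = -65.944 per mil
δ_B = (0.01115015/0.01123720 − 1)×1000 = (0.992253 − 1)×1000 = -7.747 per mil
f_A = (δ_mix − δ_B)/(δ_A − δ_B) = (-32.3 − (-7.747))/(-65.944 − (-7.747))
f_A = -24.553 / -58.198 = 0.4219

0.422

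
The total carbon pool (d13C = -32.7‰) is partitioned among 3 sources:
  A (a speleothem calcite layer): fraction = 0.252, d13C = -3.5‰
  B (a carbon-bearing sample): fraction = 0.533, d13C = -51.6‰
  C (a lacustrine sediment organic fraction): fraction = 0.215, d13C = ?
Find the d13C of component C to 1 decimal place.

Isotope mass balance: δ_bulk = Σ fᵢ·δᵢ.
-32.7 = 0.252×(-3.5) + 0.533×(-51.6) + 0.215×δ_C
0.215·δ_C = -32.7 − (-28.385) = -4.315
δ_C = -4.315 / 0.215 = -20.07‰

-20.1‰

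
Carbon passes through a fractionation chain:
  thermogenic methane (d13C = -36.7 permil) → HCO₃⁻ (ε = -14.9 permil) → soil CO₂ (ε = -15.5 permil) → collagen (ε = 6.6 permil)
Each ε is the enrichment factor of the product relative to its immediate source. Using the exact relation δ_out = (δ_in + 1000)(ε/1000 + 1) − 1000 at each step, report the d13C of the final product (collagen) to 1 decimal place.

step 1: δ = (-36.70 + 1000)·(-14.9/1000 + 1) − 1000 = -51.05 permil
step 2: δ = (-51.05 + 1000)·(-15.5/1000 + 1) − 1000 = -65.76 permil
step 3: δ = (-65.76 + 1000)·(6.6/1000 + 1) − 1000 = -59.60 permil

-59.6 permil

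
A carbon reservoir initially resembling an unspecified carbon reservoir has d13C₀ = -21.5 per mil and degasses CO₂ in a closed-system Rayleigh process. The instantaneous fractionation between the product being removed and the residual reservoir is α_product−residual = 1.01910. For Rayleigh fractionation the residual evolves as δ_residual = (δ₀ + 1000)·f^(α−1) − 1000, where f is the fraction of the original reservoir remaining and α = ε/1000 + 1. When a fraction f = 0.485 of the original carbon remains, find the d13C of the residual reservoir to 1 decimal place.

Rayleigh residual: δ_res = (δ₀ + 1000)·f^(α−1) − 1000
α − 1 = 0.01910
f^(α−1) = 0.485^(0.01910) = 0.986274
δ_res = (-21.5 + 1000) × 0.986274 − 1000 = 965.069 − 1000 = -34.93 per mil

-34.9 per mil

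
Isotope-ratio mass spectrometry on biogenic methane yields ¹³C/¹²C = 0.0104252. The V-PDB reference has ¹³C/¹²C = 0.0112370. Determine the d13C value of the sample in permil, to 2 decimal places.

d13C = (R_sample / R_standard − 1) × 1000
R_sample / R_standard = 0.0104252 / 0.0112370 = 0.927757
d13C = (0.927757 − 1) × 1000 = -72.243 permil

-72.24 permil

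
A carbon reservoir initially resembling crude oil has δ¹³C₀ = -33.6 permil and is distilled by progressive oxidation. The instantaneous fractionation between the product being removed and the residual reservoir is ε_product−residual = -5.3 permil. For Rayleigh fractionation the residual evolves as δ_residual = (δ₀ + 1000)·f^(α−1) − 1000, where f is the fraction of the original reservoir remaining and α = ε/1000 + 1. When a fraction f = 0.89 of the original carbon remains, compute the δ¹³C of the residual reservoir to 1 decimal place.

Rayleigh residual: δ_res = (δ₀ + 1000)·f^(α−1) − 1000
α = ε/1000 + 1 = 0.99470, so α − 1 = -0.00530
f^(α−1) = 0.89^(-0.00530) = 1.000618
δ_res = (-33.6 + 1000) × 1.000618 − 1000 = 966.997 − 1000 = -33.00 permil

-33.0 permil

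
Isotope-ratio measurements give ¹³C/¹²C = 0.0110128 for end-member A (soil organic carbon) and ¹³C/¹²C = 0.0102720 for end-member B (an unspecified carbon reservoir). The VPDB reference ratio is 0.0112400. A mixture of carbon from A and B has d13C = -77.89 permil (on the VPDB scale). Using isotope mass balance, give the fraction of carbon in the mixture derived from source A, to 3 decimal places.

δ_A = (0.0110128/0.0112400 − 1)×1000 = (0.979786 − 1)×1000 = -20.214 permil
δ_B = (0.0102720/0.0112400 − 1)×1000 = (0.913879 − 1)×1000 = -86.121 permil
f_A = (δ_mix − δ_B)/(δ_A − δ_B) = (-77.89 − (-86.121))/(-20.214 − (-86.121))
f_A = 8.231 / 65.907 = 0.1249

0.125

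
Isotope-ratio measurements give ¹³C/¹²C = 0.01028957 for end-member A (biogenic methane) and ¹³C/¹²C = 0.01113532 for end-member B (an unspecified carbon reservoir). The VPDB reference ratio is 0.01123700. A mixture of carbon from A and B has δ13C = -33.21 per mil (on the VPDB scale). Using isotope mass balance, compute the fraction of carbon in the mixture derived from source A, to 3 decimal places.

0.321

δ_A = (0.01028957/0.01123700 − 1)×1000 = (0.915687 − 1)×1000 = -84.313 per mil
δ_B = (0.01113532/0.01123700 − 1)×1000 = (0.990951 − 1)×1000 = -9.049 per mil
f_A = (δ_mix − δ_B)/(δ_A − δ_B) = (-33.21 − (-9.049))/(-84.313 − (-9.049))
f_A = -24.161 / -75.265 = 0.3210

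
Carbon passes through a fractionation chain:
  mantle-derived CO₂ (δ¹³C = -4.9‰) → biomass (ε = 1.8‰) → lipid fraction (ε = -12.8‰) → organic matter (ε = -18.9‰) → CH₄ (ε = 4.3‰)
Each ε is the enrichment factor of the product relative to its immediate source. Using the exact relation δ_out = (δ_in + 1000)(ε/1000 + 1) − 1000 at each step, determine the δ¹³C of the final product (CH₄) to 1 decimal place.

-30.3‰

step 1: δ = (-4.90 + 1000)·(1.8/1000 + 1) − 1000 = -3.11‰
step 2: δ = (-3.11 + 1000)·(-12.8/1000 + 1) − 1000 = -15.87‰
step 3: δ = (-15.87 + 1000)·(-18.9/1000 + 1) − 1000 = -34.47‰
step 4: δ = (-34.47 + 1000)·(4.3/1000 + 1) − 1000 = -30.32‰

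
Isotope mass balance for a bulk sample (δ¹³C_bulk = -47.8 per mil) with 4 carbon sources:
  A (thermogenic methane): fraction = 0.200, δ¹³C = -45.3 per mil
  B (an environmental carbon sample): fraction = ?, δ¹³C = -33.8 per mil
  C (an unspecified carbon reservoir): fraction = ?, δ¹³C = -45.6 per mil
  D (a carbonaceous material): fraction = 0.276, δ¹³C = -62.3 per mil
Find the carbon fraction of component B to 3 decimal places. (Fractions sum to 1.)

0.199

Let f_B and f_C be the unknown fractions; fractions sum to 1 so f_B + f_C = 0.524.
Mass balance: Σ fᵢ·δᵢ = δ_bulk ⇒ f_B·(-33.8) + f_C·(-45.6) = -47.8 − (-26.255) = -21.545
Substitute f_C = 0.524 − f_B:
f_B·(-33.8 − -45.6) = -21.545 − 0.524×(-45.6) = 2.349
f_B = 2.349 / 11.8 = 0.1991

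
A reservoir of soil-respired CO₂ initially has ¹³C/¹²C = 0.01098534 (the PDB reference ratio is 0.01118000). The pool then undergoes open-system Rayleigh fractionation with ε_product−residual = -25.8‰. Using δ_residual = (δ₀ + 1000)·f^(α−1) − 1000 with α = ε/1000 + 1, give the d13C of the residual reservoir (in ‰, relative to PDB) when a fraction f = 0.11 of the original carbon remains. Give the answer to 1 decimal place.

δ₀ = (0.01098534/0.01118000 − 1)×1000 = (0.982589 − 1)×1000 = -17.411‰
α − 1 = ε/1000 = -0.0258
f^(α−1) = 0.11^(-0.0258) = 1.058600
δ_res = (-17.411 + 1000) × 1.058600 − 1000 = 1040.169 − 1000 = 40.17‰

40.2‰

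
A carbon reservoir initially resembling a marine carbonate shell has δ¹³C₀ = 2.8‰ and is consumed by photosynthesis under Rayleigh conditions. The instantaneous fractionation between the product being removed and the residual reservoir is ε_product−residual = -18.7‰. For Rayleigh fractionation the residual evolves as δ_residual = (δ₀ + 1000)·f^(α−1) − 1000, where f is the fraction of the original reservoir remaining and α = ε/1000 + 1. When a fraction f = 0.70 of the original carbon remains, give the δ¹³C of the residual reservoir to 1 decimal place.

Rayleigh residual: δ_res = (δ₀ + 1000)·f^(α−1) − 1000
α = ε/1000 + 1 = 0.98130, so α − 1 = -0.01870
f^(α−1) = 0.70^(-0.01870) = 1.006692
δ_res = (2.8 + 1000) × 1.006692 − 1000 = 1009.511 − 1000 = 9.51‰

9.5‰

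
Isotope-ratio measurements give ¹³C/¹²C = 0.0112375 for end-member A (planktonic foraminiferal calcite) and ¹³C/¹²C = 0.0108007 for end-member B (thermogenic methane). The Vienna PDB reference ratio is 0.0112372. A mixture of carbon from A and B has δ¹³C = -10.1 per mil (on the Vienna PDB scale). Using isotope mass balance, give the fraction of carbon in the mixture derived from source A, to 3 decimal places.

0.739

δ_A = (0.0112375/0.0112372 − 1)×1000 = (1.000027 − 1)×1000 = 0.027 per mil
δ_B = (0.0108007/0.0112372 − 1)×1000 = (0.961156 − 1)×1000 = -38.844 per mil
f_A = (δ_mix − δ_B)/(δ_A − δ_B) = (-10.1 − (-38.844))/(0.027 − (-38.844))
f_A = 28.744 / 38.871 = 0.7395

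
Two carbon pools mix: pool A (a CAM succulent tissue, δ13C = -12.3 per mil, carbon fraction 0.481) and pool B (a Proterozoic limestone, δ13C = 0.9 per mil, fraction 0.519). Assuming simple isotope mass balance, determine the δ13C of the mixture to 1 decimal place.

-5.4 per mil

δ_mix = f_A·δ_A + f_B·δ_B
δ_mix = 0.481 × (-12.3) + 0.519 × (0.9)
δ_mix = -5.92 + 0.47 = -5.45 per mil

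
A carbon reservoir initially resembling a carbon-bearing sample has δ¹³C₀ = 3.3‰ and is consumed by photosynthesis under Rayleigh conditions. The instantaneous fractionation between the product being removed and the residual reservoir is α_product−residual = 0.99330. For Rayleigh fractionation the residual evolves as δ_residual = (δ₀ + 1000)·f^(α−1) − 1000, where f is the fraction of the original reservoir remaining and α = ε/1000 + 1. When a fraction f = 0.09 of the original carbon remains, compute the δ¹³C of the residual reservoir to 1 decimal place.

19.6‰

Rayleigh residual: δ_res = (δ₀ + 1000)·f^(α−1) − 1000
α − 1 = -0.00670
f^(α−1) = 0.09^(-0.00670) = 1.016264
δ_res = (3.3 + 1000) × 1.016264 − 1000 = 1019.618 − 1000 = 19.62‰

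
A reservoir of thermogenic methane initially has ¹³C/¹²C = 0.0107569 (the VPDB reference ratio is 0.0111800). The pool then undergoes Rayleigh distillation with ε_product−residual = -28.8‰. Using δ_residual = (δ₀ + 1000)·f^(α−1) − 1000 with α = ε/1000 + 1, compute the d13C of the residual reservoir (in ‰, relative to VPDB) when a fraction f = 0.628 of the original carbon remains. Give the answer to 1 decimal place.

δ₀ = (0.0107569/0.0111800 − 1)×1000 = (0.962156 − 1)×1000 = -37.844‰
α − 1 = ε/1000 = -0.0288
f^(α−1) = 0.628^(-0.0288) = 1.013488
δ_res = (-37.844 + 1000) × 1.013488 − 1000 = 975.134 − 1000 = -24.87‰

-24.9‰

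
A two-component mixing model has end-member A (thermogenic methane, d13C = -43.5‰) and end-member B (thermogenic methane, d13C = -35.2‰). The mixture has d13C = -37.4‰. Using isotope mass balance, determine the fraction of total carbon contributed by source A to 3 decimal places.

δ_mix = f_A·δ_A + (1 − f_A)·δ_B  ⇒  f_A = (δ_mix − δ_B)/(δ_A − δ_B)
f_A = (-37.4 − (-35.2)) / (-43.5 − (-35.2))
f_A = -2.2 / -8.3 = 0.2651

0.265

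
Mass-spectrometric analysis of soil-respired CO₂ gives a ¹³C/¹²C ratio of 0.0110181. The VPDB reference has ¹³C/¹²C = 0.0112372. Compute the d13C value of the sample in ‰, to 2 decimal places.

d13C = (R_sample / R_standard − 1) × 1000
R_sample / R_standard = 0.0110181 / 0.0112372 = 0.980502
d13C = (0.980502 − 1) × 1000 = -19.498‰

-19.50‰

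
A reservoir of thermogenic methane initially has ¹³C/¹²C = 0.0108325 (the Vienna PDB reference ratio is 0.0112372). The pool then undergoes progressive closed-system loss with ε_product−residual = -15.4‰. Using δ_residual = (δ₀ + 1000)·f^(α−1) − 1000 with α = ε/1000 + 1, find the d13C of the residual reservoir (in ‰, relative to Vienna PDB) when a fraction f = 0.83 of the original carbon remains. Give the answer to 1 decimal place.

δ₀ = (0.0108325/0.0112372 − 1)×1000 = (0.963986 − 1)×1000 = -36.014‰
α − 1 = ε/1000 = -0.0154
f^(α−1) = 0.83^(-0.0154) = 1.002874
δ_res = (-36.014 + 1000) × 1.002874 − 1000 = 966.756 − 1000 = -33.24‰

-33.2‰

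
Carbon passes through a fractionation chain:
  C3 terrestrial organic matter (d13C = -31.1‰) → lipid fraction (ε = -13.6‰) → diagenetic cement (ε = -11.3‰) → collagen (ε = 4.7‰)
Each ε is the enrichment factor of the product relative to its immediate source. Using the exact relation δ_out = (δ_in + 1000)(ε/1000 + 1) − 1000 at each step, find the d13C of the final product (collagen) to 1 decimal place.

step 1: δ = (-31.10 + 1000)·(-13.6/1000 + 1) − 1000 = -44.28‰
step 2: δ = (-44.28 + 1000)·(-11.3/1000 + 1) − 1000 = -55.08‰
step 3: δ = (-55.08 + 1000)·(4.7/1000 + 1) − 1000 = -50.64‰

-50.6‰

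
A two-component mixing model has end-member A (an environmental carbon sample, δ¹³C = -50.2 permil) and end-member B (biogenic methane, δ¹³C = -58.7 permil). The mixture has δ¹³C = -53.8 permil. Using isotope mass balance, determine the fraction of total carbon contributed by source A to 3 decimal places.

0.576

δ_mix = f_A·δ_A + (1 − f_A)·δ_B  ⇒  f_A = (δ_mix − δ_B)/(δ_A − δ_B)
f_A = (-53.8 − (-58.7)) / (-50.2 − (-58.7))
f_A = 4.9 / 8.5 = 0.5765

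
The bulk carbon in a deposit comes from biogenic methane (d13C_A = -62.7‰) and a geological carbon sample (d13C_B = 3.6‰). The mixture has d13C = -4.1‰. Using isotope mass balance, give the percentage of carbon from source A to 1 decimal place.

11.6%

δ_mix = f_A·δ_A + (1 − f_A)·δ_B  ⇒  f_A = (δ_mix − δ_B)/(δ_A − δ_B)
f_A = (-4.1 − (3.6)) / (-62.7 − (3.6))
f_A = -7.7 / -66.3 = 0.1161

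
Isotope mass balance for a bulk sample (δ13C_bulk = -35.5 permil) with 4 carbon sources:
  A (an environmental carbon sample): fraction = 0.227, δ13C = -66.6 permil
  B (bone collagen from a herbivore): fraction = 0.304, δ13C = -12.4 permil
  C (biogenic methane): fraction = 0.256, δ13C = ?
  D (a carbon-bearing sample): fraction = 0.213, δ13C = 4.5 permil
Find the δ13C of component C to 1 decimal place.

-68.6 permil

Isotope mass balance: δ_bulk = Σ fᵢ·δᵢ.
-35.5 = 0.227×(-66.6) + 0.304×(-12.4) + 0.256×δ_C + 0.213×(4.5)
0.256·δ_C = -35.5 − (-17.929) = -17.571
δ_C = -17.571 / 0.256 = -68.64 permil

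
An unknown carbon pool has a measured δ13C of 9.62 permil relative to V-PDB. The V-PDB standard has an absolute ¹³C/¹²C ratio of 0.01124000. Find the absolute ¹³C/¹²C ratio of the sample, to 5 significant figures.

R_sample = R_standard × (δ13C/1000 + 1)
R_sample = 0.01124000 × (9.62/1000 + 1) = 0.01124000 × 1.009620
R_sample = 0.0113481

0.011348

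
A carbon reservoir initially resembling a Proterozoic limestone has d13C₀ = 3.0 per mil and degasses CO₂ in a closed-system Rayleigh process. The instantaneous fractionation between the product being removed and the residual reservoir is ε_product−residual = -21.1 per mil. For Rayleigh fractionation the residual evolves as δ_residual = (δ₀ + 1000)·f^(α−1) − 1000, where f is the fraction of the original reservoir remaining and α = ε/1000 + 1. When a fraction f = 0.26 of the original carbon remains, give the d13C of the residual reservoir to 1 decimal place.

Rayleigh residual: δ_res = (δ₀ + 1000)·f^(α−1) − 1000
α = ε/1000 + 1 = 0.97890, so α − 1 = -0.02110
f^(α−1) = 0.26^(-0.02110) = 1.028831
δ_res = (3.0 + 1000) × 1.028831 − 1000 = 1031.918 − 1000 = 31.92 per mil

31.9 per mil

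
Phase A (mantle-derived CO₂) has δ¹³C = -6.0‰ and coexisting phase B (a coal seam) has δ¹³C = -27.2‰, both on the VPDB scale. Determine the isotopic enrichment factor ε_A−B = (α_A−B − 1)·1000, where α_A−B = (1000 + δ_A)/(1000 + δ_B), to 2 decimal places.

21.79‰

α_A−B = (1000 + -6.0) / (1000 + -27.2) = 994.0 / 972.8 = 1.021793
ε_A−B = (1.021793 − 1) × 1000 = 21.793‰
(The approximation ε ≈ δ_A − δ_B would give 21.2‰.)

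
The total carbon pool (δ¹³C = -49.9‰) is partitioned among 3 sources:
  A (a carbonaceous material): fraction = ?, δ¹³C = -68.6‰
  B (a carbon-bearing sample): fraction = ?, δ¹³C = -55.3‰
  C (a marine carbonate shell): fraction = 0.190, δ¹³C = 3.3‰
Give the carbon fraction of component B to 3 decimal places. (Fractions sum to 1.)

Let f_B and f_A be the unknown fractions; fractions sum to 1 so f_B + f_A = 0.810.
Mass balance: Σ fᵢ·δᵢ = δ_bulk ⇒ f_B·(-55.3) + f_A·(-68.6) = -49.9 − (0.627) = -50.527
Substitute f_A = 0.810 − f_B:
f_B·(-55.3 − -68.6) = -50.527 − 0.810×(-68.6) = 5.039
f_B = 5.039 / 13.3 = 0.3789

0.379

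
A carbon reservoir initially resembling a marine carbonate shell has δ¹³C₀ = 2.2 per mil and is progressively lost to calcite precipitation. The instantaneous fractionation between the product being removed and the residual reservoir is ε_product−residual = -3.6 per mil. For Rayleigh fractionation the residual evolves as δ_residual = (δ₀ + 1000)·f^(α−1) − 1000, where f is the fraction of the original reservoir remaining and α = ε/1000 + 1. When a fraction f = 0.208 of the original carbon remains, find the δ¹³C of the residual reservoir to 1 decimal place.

7.9 per mil

Rayleigh residual: δ_res = (δ₀ + 1000)·f^(α−1) − 1000
α = ε/1000 + 1 = 0.99640, so α − 1 = -0.00360
f^(α−1) = 0.208^(-0.00360) = 1.005669
δ_res = (2.2 + 1000) × 1.005669 − 1000 = 1007.881 − 1000 = 7.88 per mil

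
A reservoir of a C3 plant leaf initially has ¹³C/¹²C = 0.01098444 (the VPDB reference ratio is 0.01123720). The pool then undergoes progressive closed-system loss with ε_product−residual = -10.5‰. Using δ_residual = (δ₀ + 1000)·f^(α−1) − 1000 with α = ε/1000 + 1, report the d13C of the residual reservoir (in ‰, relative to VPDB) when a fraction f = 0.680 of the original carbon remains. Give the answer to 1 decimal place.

-18.5‰

δ₀ = (0.01098444/0.01123720 − 1)×1000 = (0.977507 − 1)×1000 = -22.493‰
α − 1 = ε/1000 = -0.0105
f^(α−1) = 0.680^(-0.0105) = 1.004058
δ_res = (-22.493 + 1000) × 1.004058 − 1000 = 981.473 − 1000 = -18.53‰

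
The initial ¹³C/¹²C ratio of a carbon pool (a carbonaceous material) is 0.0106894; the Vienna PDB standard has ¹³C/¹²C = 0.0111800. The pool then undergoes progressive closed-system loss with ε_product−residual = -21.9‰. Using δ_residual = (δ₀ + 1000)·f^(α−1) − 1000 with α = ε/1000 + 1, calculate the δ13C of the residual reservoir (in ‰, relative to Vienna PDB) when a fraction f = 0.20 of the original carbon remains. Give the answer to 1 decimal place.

-9.6‰

δ₀ = (0.0106894/0.0111800 − 1)×1000 = (0.956118 − 1)×1000 = -43.882‰
α − 1 = ε/1000 = -0.0219
f^(α−1) = 0.20^(-0.0219) = 1.035875
δ_res = (-43.882 + 1000) × 1.035875 − 1000 = 990.419 − 1000 = -9.58‰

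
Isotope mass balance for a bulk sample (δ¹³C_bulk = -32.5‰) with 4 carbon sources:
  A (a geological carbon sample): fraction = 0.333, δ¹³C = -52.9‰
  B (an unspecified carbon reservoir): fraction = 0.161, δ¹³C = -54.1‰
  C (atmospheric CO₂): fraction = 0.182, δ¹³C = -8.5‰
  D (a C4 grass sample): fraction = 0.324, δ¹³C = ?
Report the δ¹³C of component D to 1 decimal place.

Isotope mass balance: δ_bulk = Σ fᵢ·δᵢ.
-32.5 = 0.333×(-52.9) + 0.161×(-54.1) + 0.182×(-8.5) + 0.324×δ_D
0.324·δ_D = -32.5 − (-27.873) = -4.627
δ_D = -4.627 / 0.324 = -14.28‰

-14.3‰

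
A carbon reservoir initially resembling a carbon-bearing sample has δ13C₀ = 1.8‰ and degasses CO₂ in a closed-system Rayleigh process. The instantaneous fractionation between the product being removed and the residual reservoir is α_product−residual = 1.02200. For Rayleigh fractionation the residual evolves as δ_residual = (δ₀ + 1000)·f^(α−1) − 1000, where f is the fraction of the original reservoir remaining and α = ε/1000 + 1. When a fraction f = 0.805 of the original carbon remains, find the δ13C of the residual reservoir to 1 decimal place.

-3.0‰

Rayleigh residual: δ_res = (δ₀ + 1000)·f^(α−1) − 1000
α − 1 = 0.02200
f^(α−1) = 0.805^(0.02200) = 0.995239
δ_res = (1.8 + 1000) × 0.995239 − 1000 = 997.031 − 1000 = -2.97‰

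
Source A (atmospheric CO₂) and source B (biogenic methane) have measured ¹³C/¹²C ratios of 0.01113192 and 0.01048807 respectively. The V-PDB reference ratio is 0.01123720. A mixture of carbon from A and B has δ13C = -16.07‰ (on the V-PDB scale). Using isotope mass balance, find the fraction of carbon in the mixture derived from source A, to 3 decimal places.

0.883

δ_A = (0.01113192/0.01123720 − 1)×1000 = (0.990631 − 1)×1000 = -9.369‰
δ_B = (0.01048807/0.01123720 − 1)×1000 = (0.933335 − 1)×1000 = -66.665‰
f_A = (δ_mix − δ_B)/(δ_A − δ_B) = (-16.07 − (-66.665))/(-9.369 − (-66.665))
f_A = 50.595 / 57.296 = 0.8830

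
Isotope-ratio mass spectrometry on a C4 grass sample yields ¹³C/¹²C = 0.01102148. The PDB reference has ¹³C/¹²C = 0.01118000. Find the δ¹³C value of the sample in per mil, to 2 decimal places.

δ¹³C = (R_sample / R_standard − 1) × 1000
R_sample / R_standard = 0.01102148 / 0.01118000 = 0.985821
δ¹³C = (0.985821 − 1) × 1000 = -14.179 per mil

-14.18 per mil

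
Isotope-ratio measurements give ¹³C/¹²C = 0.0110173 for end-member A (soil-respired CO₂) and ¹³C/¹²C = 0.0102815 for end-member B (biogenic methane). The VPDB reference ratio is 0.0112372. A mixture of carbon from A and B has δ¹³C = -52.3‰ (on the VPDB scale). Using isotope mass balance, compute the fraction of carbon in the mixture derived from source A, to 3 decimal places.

δ_A = (0.0110173/0.0112372 − 1)×1000 = (0.980431 − 1)×1000 = -19.569‰
δ_B = (0.0102815/0.0112372 − 1)×1000 = (0.914952 − 1)×1000 = -85.048‰
f_A = (δ_mix − δ_B)/(δ_A − δ_B) = (-52.3 − (-85.048))/(-19.569 − (-85.048))
f_A = 32.748 / 65.479 = 0.5001

0.500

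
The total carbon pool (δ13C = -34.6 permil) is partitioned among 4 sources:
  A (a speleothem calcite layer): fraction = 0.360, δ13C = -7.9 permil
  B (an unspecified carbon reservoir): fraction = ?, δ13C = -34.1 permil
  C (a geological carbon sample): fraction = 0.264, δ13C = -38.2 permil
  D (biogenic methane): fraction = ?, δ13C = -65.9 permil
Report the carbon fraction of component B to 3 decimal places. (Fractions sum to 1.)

Let f_B and f_D be the unknown fractions; fractions sum to 1 so f_B + f_D = 0.376.
Mass balance: Σ fᵢ·δᵢ = δ_bulk ⇒ f_B·(-34.1) + f_D·(-65.9) = -34.6 − (-12.929) = -21.671
Substitute f_D = 0.376 − f_B:
f_B·(-34.1 − -65.9) = -21.671 − 0.376×(-65.9) = 3.107
f_B = 3.107 / 31.8 = 0.0977

0.098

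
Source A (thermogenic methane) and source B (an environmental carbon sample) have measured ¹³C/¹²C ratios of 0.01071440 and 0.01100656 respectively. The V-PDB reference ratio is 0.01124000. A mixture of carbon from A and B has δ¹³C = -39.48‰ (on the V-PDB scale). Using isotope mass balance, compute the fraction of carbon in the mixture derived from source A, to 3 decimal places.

δ_A = (0.01071440/0.01124000 − 1)×1000 = (0.953238 − 1)×1000 = -46.762‰
δ_B = (0.01100656/0.01124000 − 1)×1000 = (0.979231 − 1)×1000 = -20.769‰
f_A = (δ_mix − δ_B)/(δ_A − δ_B) = (-39.48 − (-20.769))/(-46.762 − (-20.769))
f_A = -18.711 / -25.993 = 0.7199

0.720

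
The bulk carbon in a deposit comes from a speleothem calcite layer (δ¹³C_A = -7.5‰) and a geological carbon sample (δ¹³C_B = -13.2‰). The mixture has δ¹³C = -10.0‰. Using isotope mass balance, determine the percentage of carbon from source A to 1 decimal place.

56.1%

δ_mix = f_A·δ_A + (1 − f_A)·δ_B  ⇒  f_A = (δ_mix − δ_B)/(δ_A − δ_B)
f_A = (-10.0 − (-13.2)) / (-7.5 − (-13.2))
f_A = 3.2 / 5.7 = 0.5614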